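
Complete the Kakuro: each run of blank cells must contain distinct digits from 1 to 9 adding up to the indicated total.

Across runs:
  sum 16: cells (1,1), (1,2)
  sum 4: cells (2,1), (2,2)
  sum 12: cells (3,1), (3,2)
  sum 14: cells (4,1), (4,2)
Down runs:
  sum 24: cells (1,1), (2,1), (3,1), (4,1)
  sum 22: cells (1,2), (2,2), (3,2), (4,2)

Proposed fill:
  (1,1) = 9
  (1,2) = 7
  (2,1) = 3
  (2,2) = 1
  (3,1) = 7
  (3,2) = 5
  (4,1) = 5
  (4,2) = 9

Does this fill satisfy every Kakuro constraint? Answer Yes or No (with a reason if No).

Yes

Across: 9+7=16; 3+1=4; 7+5=12; 5+9=14. Down: 9+3+7+5=24; 7+1+5+9=22. No digit repeats within any run.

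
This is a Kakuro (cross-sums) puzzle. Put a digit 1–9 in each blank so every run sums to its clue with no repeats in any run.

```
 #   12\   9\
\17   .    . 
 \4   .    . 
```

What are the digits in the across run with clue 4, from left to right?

3, 1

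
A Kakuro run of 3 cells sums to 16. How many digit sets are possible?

8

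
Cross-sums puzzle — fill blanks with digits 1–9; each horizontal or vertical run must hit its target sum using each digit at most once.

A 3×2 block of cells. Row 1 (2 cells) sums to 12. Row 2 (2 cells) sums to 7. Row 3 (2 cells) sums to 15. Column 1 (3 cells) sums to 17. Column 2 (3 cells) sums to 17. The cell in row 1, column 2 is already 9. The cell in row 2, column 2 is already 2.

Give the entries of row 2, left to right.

(1,1) = 12 − 9 = 3 completes the 12 across.
(2,1) = 7 − 2 = 5 completes the 7 across.
(3,1) = 17 − 8 = 9 completes the 17 down.
(3,2) = 15 − 9 = 6 completes the 15 across.

5 2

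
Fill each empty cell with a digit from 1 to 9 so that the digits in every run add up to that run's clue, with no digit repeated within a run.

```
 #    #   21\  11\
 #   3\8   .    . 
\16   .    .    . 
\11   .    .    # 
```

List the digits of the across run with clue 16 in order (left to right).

1 7 8

3 in 2 cells must be {1,2}.
The 11 across and the 3 down share only 2, so R3C1 = 2.
R3C2 = 11 − 2 = 9 completes the 11 across.
R2C1 = 3 − 2 = 1 completes the 3 down.
No cell is forced outright now. R1C2 can only be 5 or 7 (the digits allowed by both its 8 across and its 21 down). If R1C2 = 7: then R1C3 would have to be in {1} for the 8 across but in {2,3,4,5,6,7,8,9} for the 11 down — contradiction. So R1C2 = 5.
R1C3 = 8 − 5 = 3 completes the 8 across.
R2C2 = 21 − 14 = 7 completes the 21 down.
R2C3 = 16 − 8 = 8 completes the 16 across.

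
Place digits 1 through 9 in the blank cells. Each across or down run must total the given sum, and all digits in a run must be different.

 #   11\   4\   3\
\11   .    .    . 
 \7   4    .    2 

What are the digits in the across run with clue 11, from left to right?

7 3 1

7 in 3 cells must be {1,2,4}; 4 in 2 cells must be {1,3}; 3 in 2 cells must be {1,2}.
R1C1 = 11 − 4 = 7 completes the 11 down.
R1C3 = 3 − 2 = 1 completes the 3 down.
R2C2 = 7 − 6 = 1 completes the 7 across.
R1C2 = 11 − 8 = 3 completes the 11 across.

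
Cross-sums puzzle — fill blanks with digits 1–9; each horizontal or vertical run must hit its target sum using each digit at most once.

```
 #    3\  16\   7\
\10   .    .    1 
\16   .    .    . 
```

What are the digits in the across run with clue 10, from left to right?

3 in 2 cells must be {1,2}; 16 in 2 cells must be {7,9}.
Given what's placed, R1C1 must be 2 to fit the 10 across and 3 down.
R1C2 = 10 − 3 = 7 completes the 10 across.
R2C1 = 3 − 2 = 1 completes the 3 down.
R2C2 = 16 − 7 = 9 completes the 16 down.
R2C3 = 16 − 10 = 6 completes the 16 across.

2 7 1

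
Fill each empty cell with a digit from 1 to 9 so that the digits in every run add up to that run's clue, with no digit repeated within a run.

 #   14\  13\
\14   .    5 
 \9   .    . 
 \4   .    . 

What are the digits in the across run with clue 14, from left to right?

4 in 2 cells must be {1,3}.
R1C1 = 14 − 5 = 9 completes the 14 across.
Given what's placed, R3C2 must be 1 to fit the 4 across and 13 down.
R2C2 = 13 − 6 = 7 completes the 13 down.
R3C1 = 4 − 1 = 3 completes the 4 across.
R2C1 = 9 − 7 = 2 completes the 9 across.

9 5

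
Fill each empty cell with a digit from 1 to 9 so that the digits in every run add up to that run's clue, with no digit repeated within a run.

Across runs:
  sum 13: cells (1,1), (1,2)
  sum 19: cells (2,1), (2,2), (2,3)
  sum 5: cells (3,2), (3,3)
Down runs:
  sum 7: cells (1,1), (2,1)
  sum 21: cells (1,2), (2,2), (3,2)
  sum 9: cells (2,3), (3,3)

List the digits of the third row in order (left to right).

The 5 across and the 21 down share only 4, so (3,2) = 4.
(3,3) = 5 − 4 = 1 completes the 5 across.
(2,3) = 9 − 1 = 8 completes the 9 down.
(2,2) = 9: the only remaining digit allowed by both the 19 across and the 21 down.
(1,2) = 21 − 13 = 8 completes the 21 down.
(2,1) = 19 − 17 = 2 completes the 19 across.
(1,1) = 13 − 8 = 5 completes the 13 across.

4 1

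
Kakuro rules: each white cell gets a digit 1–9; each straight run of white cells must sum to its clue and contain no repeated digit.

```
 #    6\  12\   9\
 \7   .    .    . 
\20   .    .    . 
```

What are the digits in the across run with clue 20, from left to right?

7 in 3 cells must be {1,2,4}.
The 7 across and the 12 down share only 4, so R1C2 = 4.
R2C2 = 12 − 4 = 8 completes the 12 down.
Given what's placed, R2C1 must be 5 to fit the 20 across and 6 down.
R2C3 = 20 − 13 = 7 completes the 20 across.
R1C1 = 6 − 5 = 1 completes the 6 down.
R1C3 = 7 − 5 = 2 completes the 7 across.

5 8 7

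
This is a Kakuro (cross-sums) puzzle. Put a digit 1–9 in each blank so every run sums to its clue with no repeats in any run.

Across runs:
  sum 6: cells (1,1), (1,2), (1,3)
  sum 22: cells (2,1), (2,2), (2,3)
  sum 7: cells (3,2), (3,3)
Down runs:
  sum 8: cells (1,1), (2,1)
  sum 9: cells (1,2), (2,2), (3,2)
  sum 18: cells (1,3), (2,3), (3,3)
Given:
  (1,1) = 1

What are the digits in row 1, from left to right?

6 in 3 cells must be {1,2,3}.
(2,1) = 8 − 1 = 7 completes the 8 down.
(2,2) = 6: the only remaining digit allowed by both the 22 across and the 9 down.
(2,3) = 22 − 13 = 9 completes the 22 across.
(1,2) = 2: the only remaining digit allowed by both the 6 across and the 9 down.
(1,3) = 6 − 3 = 3 completes the 6 across.
(3,2) = 9 − 8 = 1 completes the 9 down.
(3,3) = 7 − 1 = 6 completes the 7 across.

1 2 3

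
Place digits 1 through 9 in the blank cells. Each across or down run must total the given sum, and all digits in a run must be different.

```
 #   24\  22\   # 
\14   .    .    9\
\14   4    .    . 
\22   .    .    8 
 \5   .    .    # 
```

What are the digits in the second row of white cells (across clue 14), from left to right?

4 9 1

R2C3 = 9 − 8 = 1 completes the 9 down.
Given what's placed, R4C1 must be 3 to fit the 5 across and 24 down.
R4C2 = 5 − 3 = 2 completes the 5 across.
R2C2 = 14 − 5 = 9 completes the 14 across.
Given what's placed, R3C1 must be 9 to fit the 22 across and 24 down.
R3C2 = 22 − 17 = 5 completes the 22 across.
R1C1 = 24 − 16 = 8 completes the 24 down.
R1C2 = 14 − 8 = 6 completes the 14 across.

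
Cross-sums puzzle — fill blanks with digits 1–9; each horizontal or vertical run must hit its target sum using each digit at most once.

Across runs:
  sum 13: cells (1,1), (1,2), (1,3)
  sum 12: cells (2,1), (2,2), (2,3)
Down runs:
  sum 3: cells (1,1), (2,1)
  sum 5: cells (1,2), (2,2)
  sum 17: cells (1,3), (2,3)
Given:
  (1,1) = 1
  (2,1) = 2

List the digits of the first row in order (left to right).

3 in 2 cells must be {1,2}; 17 in 2 cells must be {8,9}.
Given what's placed, (2,3) must be 9 to fit the 12 across and 17 down.
(1,3) = 17 − 9 = 8 completes the 17 down.
(2,2) = 12 − 11 = 1 completes the 12 across.
(1,2) = 13 − 9 = 4 completes the 13 across.

1 4 8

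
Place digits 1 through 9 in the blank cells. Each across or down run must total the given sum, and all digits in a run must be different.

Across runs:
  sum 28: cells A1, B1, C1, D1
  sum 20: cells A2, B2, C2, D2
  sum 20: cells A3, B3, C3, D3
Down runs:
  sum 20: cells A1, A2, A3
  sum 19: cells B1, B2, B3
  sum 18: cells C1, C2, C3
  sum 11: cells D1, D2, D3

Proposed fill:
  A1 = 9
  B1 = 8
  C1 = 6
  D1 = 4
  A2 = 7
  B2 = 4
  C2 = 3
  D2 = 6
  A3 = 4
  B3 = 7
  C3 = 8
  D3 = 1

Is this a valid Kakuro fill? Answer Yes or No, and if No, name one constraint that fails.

No — the across run A1–D1 sums to 27, not 28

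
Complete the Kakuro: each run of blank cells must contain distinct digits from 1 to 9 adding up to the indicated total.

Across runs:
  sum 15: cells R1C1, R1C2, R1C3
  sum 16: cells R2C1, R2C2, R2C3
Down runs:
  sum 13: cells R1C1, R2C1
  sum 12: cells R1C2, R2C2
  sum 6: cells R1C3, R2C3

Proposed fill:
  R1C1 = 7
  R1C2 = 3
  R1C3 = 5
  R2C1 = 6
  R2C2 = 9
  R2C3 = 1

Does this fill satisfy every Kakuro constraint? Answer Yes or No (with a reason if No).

Yes

Across: 7+3+5=15; 6+9+1=16. Down: 7+6=13; 3+9=12; 5+1=6. No digit repeats within any run.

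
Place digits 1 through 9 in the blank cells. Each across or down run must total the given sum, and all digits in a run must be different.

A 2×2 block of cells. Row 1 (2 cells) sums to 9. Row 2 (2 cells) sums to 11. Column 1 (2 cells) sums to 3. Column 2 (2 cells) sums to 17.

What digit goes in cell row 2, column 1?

3 in 2 cells must be {1,2}; 17 in 2 cells must be {8,9}.
The 9 across and the 17 down share only 8, so (1,2) = 8.
The 11 across and the 3 down share only 2, so (2,1) = 2.
(2,2) = 11 − 2 = 9 completes the 11 across.
(1,1) = 9 − 8 = 1 completes the 9 across.

2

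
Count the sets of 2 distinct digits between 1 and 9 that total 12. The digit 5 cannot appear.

2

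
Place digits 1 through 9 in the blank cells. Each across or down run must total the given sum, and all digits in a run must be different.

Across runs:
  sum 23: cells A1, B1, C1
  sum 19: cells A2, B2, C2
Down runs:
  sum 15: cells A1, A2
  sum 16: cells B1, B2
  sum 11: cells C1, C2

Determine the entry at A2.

9

23 in 3 cells must be {6,8,9}; 16 in 2 cells must be {7,9}.
The 23 across and the 16 down share only 9, so B1 = 9.
B2 = 16 − 9 = 7 completes the 16 down.
Nothing is forced directly, so branch on A2, whose candidates are 8 or 9. If A2 = 8: then A1 would have to be in {6,8} for the 23 across but in {7} for the 15 down — contradiction. So A2 = 9.
A1 = 15 − 9 = 6 completes the 15 down.
C1 = 23 − 15 = 8 completes the 23 across.
C2 = 19 − 16 = 3 completes the 19 across.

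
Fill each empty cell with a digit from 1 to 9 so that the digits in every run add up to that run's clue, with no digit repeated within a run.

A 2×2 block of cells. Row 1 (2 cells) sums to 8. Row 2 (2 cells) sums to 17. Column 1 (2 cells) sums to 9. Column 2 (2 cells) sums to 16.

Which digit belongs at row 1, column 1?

1

17 in 2 cells must be {8,9}; 16 in 2 cells must be {7,9}.
The 8 across and the 16 down share only 7, so (1,2) = 7.
The 17 across and the 9 down share only 8, so (2,1) = 8.
(2,2) = 17 − 8 = 9 completes the 17 across.
(1,1) = 8 − 7 = 1 completes the 8 across.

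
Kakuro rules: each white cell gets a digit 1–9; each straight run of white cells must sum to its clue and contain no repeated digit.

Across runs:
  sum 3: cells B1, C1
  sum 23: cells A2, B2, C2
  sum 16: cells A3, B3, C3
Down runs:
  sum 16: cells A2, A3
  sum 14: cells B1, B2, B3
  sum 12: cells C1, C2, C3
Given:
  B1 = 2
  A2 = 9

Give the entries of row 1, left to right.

2 1

3 in 2 cells must be {1,2}; 23 in 3 cells must be {6,8,9}; 16 in 2 cells must be {7,9}.
C1 = 3 − 2 = 1 completes the 3 across.
B2 = 8: the only remaining digit allowed by both the 23 across and the 14 down.
C2 = 23 − 17 = 6 completes the 23 across.
A3 = 16 − 9 = 7 completes the 16 down.
B3 = 14 − 10 = 4 completes the 14 down.
C3 = 16 − 11 = 5 completes the 16 across.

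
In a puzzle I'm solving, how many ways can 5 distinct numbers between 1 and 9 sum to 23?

11

5 distinct digits from 1–9 sum between 15 and 35.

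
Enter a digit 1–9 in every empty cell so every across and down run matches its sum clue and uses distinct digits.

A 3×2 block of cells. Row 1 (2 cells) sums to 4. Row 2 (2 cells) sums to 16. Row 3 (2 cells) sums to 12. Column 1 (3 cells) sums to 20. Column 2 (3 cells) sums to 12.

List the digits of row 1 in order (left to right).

4 in 2 cells must be {1,3}; 16 in 2 cells must be {7,9}.
The 4 across and the 20 down share only 3, so (1,1) = 3.
(1,2) = 4 − 3 = 1 completes the 4 across.
Given what's placed, (2,1) must be 9 to fit the 16 across and 20 down.
(2,2) = 16 − 9 = 7 completes the 16 across.
(3,1) = 20 − 12 = 8 completes the 20 down.
(3,2) = 12 − 8 = 4 completes the 12 across.

3, 1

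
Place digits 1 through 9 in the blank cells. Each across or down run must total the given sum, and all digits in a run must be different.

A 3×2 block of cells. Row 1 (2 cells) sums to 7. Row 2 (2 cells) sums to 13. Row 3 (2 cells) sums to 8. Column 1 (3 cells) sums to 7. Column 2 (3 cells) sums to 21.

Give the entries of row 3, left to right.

1, 7

7 in 3 cells must be {1,2,4}.
The 13 across and the 7 down share only 4, so (2,1) = 4.
(2,2) = 13 − 4 = 9 completes the 13 across.
Nothing is forced directly, so branch on (1,1), whose candidates are 1 or 2. If (1,1) = 1: then (1,2) would have to be in {6} for the 7 across but in {4,5,7,8} for the 21 down — contradiction. So (1,1) = 2.
(1,2) = 7 − 2 = 5 completes the 7 across.
(3,1) = 7 − 6 = 1 completes the 7 down.
(3,2) = 8 − 1 = 7 completes the 8 across.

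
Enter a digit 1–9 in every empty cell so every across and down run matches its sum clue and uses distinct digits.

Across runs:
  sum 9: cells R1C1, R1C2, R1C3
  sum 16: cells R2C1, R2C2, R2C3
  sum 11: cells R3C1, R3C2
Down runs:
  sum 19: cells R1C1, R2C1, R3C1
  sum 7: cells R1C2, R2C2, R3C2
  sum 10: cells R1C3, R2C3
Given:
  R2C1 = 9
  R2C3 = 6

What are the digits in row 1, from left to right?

7 in 3 cells must be {1,2,4}.
R1C3 = 10 − 6 = 4 completes the 10 down.
R2C2 = 16 − 15 = 1 completes the 16 across.
R1C2 = 2: the only remaining digit allowed by both the 9 across and the 7 down.
R3C2 = 7 − 3 = 4 completes the 7 down.
R1C1 = 9 − 6 = 3 completes the 9 across.
R3C1 = 11 − 4 = 7 completes the 11 across.

3 2 4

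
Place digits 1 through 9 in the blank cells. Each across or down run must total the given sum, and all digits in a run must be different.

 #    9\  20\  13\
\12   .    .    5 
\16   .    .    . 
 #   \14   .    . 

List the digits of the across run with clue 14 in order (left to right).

Given what's placed, R3C3 must be 6 to fit the 14 across and 13 down.
R2C3 = 13 − 11 = 2 completes the 13 down.
R3C2 = 14 − 6 = 8 completes the 14 across.
Given what's placed, R1C2 must be 3 to fit the 12 across and 20 down.
R2C2 = 20 − 11 = 9 completes the 20 down.
R1C1 = 12 − 8 = 4 completes the 12 across.
R2C1 = 16 − 11 = 5 completes the 16 across.

8 6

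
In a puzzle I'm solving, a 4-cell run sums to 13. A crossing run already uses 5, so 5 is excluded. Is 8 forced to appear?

Counterexample: {1,2,3,7} sums to 13 under that restriction without using 8.

No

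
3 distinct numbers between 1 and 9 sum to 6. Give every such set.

{1,2,3}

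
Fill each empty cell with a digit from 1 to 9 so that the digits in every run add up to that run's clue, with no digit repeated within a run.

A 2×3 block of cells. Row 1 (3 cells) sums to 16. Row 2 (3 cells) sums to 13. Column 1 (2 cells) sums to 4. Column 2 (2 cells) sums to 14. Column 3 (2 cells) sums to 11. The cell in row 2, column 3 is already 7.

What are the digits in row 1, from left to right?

4 in 2 cells must be {1,3}.
(1,3) = 11 − 7 = 4 completes the 11 down.
Given what's placed, (2,1) must be 1 to fit the 13 across and 4 down.
(2,2) = 13 − 8 = 5 completes the 13 across.
(1,1) = 4 − 1 = 3 completes the 4 down.
(1,2) = 16 − 7 = 9 completes the 16 across.

3 9 4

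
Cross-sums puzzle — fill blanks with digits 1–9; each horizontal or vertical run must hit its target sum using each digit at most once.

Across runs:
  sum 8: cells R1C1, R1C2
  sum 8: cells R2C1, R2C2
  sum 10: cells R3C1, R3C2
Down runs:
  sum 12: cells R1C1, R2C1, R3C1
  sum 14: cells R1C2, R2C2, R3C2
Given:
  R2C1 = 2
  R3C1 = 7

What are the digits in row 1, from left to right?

R1C1 = 12 − 9 = 3 completes the 12 down.
R1C2 = 8 − 3 = 5 completes the 8 across.
R2C2 = 8 − 2 = 6 completes the 8 across.
R3C2 = 10 − 7 = 3 completes the 10 across.

3, 5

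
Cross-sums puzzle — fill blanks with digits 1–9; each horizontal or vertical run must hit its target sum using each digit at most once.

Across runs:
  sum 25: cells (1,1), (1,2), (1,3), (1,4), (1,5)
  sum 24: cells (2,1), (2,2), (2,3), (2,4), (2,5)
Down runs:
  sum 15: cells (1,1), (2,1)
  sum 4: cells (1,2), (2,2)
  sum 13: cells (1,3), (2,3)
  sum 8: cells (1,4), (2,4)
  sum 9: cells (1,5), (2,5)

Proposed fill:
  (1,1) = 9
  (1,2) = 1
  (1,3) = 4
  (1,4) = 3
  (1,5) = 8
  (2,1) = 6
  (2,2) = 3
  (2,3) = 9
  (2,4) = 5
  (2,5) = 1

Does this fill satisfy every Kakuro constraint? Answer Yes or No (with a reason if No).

Across: 9+1+4+3+8=25; 6+3+9+5+1=24. Down: 9+6=15; 1+3=4; 4+9=13; 3+5=8; 8+1=9. No digit repeats within any run.

Yes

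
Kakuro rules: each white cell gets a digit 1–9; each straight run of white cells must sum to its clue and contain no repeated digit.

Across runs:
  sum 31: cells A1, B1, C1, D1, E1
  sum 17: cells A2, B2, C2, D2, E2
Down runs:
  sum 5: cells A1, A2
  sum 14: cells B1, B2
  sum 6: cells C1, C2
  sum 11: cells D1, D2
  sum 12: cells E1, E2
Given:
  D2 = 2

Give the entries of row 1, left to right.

2 8 5 9 7

D1 = 11 − 2 = 9 completes the 11 down.
Nothing is forced directly, so branch on B2, whose candidates are 5 or 6. If B2 = 5: then B1 would have to be in {1,2,3,4,5,6,7,8} for the 31 across but in {9} for the 14 down — contradiction. So B2 = 6.
B1 = 14 − 6 = 8 completes the 14 down.
No cell is forced outright now. E2 can only be 3 or 5 (the digits allowed by both its 17 across and its 12 down). If E2 = 3: then E1 would have to be in {1,2,3,4,5,6,7} for the 31 across but in {9} for the 12 down — contradiction. So E2 = 5.
E1 = 12 − 5 = 7 completes the 12 down.
Given what's placed, C2 must be 1 to fit the 17 across and 6 down.
C1 = 6 − 1 = 5 completes the 6 down.
A2 = 17 − 14 = 3 completes the 17 across.
A1 = 31 − 29 = 2 completes the 31 across.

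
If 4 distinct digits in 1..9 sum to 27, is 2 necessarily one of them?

No

Counterexample: {3,7,8,9} sums to 27 without using 2.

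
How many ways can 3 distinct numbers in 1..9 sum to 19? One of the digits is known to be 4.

2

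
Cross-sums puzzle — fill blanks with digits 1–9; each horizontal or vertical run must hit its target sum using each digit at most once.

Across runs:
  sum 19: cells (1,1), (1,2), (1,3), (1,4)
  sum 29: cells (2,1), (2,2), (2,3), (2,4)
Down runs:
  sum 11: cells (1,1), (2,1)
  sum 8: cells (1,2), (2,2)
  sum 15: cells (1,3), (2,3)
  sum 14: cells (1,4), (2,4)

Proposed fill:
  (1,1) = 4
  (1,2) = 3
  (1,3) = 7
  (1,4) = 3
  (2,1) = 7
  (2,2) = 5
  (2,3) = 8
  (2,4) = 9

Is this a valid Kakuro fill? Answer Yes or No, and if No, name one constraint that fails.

No — the across run (1,1)–(1,4) sums to 17, not 19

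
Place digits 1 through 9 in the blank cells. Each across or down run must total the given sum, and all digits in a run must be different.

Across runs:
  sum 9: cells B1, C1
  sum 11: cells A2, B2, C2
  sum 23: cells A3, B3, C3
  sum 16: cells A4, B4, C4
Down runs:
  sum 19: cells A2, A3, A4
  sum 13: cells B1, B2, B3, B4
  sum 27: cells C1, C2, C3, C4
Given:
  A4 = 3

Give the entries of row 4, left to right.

23 in 3 cells must be {6,8,9}.
Given what's placed, A2 must be 7 to fit the 11 across and 19 down.
C2 = 3: the only remaining digit allowed by both the 11 across and the 27 down.
A3 = 19 − 10 = 9 completes the 19 down.
Given what's placed, B3 must be 6 to fit the 23 across and 13 down.
C3 = 23 − 15 = 8 completes the 23 across.
B4 = 4: the only remaining digit allowed by both the 16 across and the 13 down.
C4 = 16 − 7 = 9 completes the 16 across.

3 4 9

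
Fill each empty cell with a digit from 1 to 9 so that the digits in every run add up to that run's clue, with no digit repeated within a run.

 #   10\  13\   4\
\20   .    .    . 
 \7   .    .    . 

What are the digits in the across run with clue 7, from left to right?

7 in 3 cells must be {1,2,4}; 4 in 2 cells must be {1,3}.
The 20 across and the 4 down share only 3, so R1C3 = 3.
The 7 across and the 13 down share only 4, so R2C2 = 4.
R2C3 = 4 − 3 = 1 completes the 4 down.
R1C2 = 13 − 4 = 9 completes the 13 down.
R2C1 = 7 − 5 = 2 completes the 7 across.
R1C1 = 20 − 12 = 8 completes the 20 across.

2 4 1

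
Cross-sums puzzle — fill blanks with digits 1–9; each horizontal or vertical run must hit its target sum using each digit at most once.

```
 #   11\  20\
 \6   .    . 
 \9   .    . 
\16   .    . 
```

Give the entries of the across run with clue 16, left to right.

7 9

16 in 2 cells must be {7,9}.
The 16 across and the 11 down share only 7, so R3C1 = 7.
R3C2 = 16 − 7 = 9 completes the 16 across.
Given what's placed, R1C1 must be 1 to fit the 6 across and 11 down.
R1C2 = 6 − 1 = 5 completes the 6 across.
R2C1 = 11 − 8 = 3 completes the 11 down.
R2C2 = 9 − 3 = 6 completes the 9 across.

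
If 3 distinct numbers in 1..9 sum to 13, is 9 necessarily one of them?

No

Counterexample: {1,4,8} sums to 13 without using 9.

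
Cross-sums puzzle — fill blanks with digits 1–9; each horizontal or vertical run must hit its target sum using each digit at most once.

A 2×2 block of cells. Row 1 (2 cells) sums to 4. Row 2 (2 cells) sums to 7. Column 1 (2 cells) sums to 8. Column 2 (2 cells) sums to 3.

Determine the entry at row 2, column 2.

4 in 2 cells must be {1,3}; 3 in 2 cells must be {1,2}.
The 4 across and the 3 down share only 1, so (1,2) = 1.
(2,2) = 3 − 1 = 2 completes the 3 down.
(1,1) = 4 − 1 = 3 completes the 4 across.
(2,1) = 7 − 2 = 5 completes the 7 across.

2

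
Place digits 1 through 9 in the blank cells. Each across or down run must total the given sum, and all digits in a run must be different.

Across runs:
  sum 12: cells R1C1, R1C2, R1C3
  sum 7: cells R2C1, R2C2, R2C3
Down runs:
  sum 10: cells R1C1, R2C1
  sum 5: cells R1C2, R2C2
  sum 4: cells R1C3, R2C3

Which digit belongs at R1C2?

1

7 in 3 cells must be {1,2,4}; 4 in 2 cells must be {1,3}.
The 7 across and the 4 down share only 1, so R2C3 = 1.
R1C3 = 4 − 1 = 3 completes the 4 down.
Nothing is forced directly, so branch on R2C1, whose candidates are 2 or 4. If R2C1 = 4: then R1C1 would have to be in {1,2,4,5,7,8} for the 12 across but in {6} for the 10 down — contradiction. So R2C1 = 2.
R1C1 = 10 − 2 = 8 completes the 10 down.
R1C2 = 12 − 11 = 1 completes the 12 across.
R2C2 = 7 − 3 = 4 completes the 7 across.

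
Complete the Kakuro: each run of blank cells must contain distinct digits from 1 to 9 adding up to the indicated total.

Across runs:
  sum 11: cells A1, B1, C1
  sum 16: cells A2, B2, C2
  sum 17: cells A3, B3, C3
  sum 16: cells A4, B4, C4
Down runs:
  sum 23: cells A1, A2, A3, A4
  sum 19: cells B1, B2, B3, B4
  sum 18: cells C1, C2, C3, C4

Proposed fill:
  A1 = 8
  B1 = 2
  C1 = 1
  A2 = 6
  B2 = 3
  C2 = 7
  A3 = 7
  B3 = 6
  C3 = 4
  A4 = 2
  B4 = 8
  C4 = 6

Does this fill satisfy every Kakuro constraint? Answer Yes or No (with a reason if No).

Across: 8+2+1=11; 6+3+7=16; 7+6+4=17; 2+8+6=16. Down: 8+6+7+2=23; 2+3+6+8=19; 1+7+4+6=18. No digit repeats within any run.

Yes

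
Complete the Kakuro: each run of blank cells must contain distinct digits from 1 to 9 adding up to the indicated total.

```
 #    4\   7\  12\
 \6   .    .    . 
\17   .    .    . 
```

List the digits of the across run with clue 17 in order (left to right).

6 in 3 cells must be {1,2,3}; 4 in 2 cells must be {1,3}.
The 6 across and the 12 down share only 3, so R1C3 = 3.
R2C3 = 12 − 3 = 9 completes the 12 down.
Given what's placed, R1C1 must be 1 to fit the 6 across and 4 down.
R1C2 = 6 − 4 = 2 completes the 6 across.
R2C1 = 4 − 1 = 3 completes the 4 down.
R2C2 = 17 − 12 = 5 completes the 17 across.

3 5 9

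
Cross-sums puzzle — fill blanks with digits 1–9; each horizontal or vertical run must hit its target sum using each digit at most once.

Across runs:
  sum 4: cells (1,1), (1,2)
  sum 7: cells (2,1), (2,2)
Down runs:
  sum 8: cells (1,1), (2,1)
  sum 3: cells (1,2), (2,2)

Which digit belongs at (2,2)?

2

4 in 2 cells must be {1,3}; 3 in 2 cells must be {1,2}.
The 4 across and the 3 down share only 1, so (1,2) = 1.
(2,2) = 3 − 1 = 2 completes the 3 down.
(1,1) = 4 − 1 = 3 completes the 4 across.
(2,1) = 7 − 2 = 5 completes the 7 across.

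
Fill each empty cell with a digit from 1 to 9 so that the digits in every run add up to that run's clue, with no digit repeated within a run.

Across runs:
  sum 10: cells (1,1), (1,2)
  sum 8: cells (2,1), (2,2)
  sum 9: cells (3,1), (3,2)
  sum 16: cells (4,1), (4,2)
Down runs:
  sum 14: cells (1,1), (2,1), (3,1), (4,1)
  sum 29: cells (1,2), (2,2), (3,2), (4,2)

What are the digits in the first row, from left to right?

2 8

16 in 2 cells must be {7,9}; 29 in 4 cells must be {5,7,8,9}.
Only 7 fits (4,1) under both its across sum 16 and down sum 14.
(4,2) = 16 − 7 = 9 completes the 16 across.
Nothing is forced directly, so branch on (1,2), whose candidates are 7 or 8. If (1,2) = 7: then (1,1) would have to be in {3} for the 10 across but in {1,2,4} for the 14 down — contradiction. So (1,2) = 8.
(1,1) = 10 − 8 = 2 completes the 10 across.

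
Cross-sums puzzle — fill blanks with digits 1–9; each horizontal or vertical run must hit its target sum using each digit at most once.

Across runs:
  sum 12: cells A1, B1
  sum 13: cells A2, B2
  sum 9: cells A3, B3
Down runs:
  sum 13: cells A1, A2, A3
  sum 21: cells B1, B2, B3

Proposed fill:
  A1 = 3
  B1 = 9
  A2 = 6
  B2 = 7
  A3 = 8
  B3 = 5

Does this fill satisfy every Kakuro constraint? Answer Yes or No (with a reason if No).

No — the across run A3–B3 sums to 13, not 9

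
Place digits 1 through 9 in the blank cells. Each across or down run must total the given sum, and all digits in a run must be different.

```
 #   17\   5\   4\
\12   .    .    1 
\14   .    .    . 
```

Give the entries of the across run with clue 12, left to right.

17 in 2 cells must be {8,9}; 4 in 2 cells must be {1,3}.
R2C3 = 4 − 1 = 3 completes the 4 down.
Given what's placed, R2C1 must be 9 to fit the 14 across and 17 down.
R2C2 = 14 − 12 = 2 completes the 14 across.
R1C1 = 17 − 9 = 8 completes the 17 down.
R1C2 = 12 − 9 = 3 completes the 12 across.

8 3 1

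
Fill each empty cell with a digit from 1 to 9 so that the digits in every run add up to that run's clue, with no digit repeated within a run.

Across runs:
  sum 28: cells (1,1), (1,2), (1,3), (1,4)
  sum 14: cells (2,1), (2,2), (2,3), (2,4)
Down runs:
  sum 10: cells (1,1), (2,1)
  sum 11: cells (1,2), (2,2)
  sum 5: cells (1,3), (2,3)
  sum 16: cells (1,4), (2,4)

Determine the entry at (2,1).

16 in 2 cells must be {7,9}.
Only 4 fits (1,3) under both its across sum 28 and down sum 5.
(2,3) = 5 − 4 = 1 completes the 5 down.
Given what's placed, (2,4) must be 7 to fit the 14 across and 16 down.
(1,4) = 16 − 7 = 9 completes the 16 down.
No cell is forced outright now. (2,1) can only be 2 or 4 (the digits allowed by both its 14 across and its 10 down). If (2,1) = 4: then (1,1) would have to be in {7,8} for the 28 across but in {6} for the 10 down — contradiction. So (2,1) = 2.

2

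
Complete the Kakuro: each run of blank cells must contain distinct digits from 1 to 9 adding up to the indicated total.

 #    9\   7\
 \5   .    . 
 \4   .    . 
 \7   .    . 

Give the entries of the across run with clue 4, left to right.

4 in 2 cells must be {1,3}; 7 in 3 cells must be {1,2,4}.
The 4 across and the 7 down share only 1, so R2C2 = 1.
R2C1 = 4 − 1 = 3 completes the 4 across.
Nothing is forced directly, so branch on R1C2, whose candidates are 2 or 4. If R1C2 = 2: then R1C1 would have to be in {3} for the 5 across but in {1,2,4,5} for the 9 down — contradiction. So R1C2 = 4.
R1C1 = 5 − 4 = 1 completes the 5 across.
R3C1 = 9 − 4 = 5 completes the 9 down.
R3C2 = 7 − 5 = 2 completes the 7 across.

3, 1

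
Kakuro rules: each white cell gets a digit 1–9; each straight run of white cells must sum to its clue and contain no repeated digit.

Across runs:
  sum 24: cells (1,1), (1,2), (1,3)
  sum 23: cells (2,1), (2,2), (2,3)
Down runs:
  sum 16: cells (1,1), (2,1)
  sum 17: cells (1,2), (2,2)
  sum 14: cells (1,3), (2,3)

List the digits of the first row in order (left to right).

7 9 8

24 in 3 cells must be {7,8,9}; 23 in 3 cells must be {6,8,9}; 16 in 2 cells must be {7,9}.
The 23 across and the 16 down share only 9, so (2,1) = 9.
Given what's placed, (2,2) must be 8 to fit the 23 across and 17 down.
(2,3) = 23 − 17 = 6 completes the 23 across.
(1,1) = 16 − 9 = 7 completes the 16 down.
(1,2) = 17 − 8 = 9 completes the 17 down.
(1,3) = 24 − 16 = 8 completes the 24 across.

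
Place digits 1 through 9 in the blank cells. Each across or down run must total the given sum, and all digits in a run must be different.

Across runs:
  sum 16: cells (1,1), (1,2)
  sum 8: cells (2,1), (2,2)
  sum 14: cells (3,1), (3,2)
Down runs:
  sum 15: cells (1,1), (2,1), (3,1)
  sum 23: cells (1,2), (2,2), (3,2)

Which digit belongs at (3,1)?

6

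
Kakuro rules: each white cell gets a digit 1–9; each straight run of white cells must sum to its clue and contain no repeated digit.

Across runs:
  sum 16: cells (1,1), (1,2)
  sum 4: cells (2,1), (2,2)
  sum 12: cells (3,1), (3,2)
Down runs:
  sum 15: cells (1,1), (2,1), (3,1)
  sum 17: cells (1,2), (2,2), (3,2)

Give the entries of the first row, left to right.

7 9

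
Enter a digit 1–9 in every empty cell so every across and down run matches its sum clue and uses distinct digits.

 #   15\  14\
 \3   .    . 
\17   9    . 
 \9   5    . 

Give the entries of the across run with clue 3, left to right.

1, 2

3 in 2 cells must be {1,2}; 17 in 2 cells must be {8,9}.
R1C1 = 15 − 14 = 1 completes the 15 down.
R1C2 = 3 − 1 = 2 completes the 3 across.
R2C2 = 17 − 9 = 8 completes the 17 across.
R3C2 = 9 − 5 = 4 completes the 9 across.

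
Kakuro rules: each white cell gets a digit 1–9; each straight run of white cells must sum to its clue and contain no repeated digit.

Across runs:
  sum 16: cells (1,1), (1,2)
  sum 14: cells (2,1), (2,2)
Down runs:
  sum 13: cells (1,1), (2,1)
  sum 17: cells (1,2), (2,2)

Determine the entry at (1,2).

16 in 2 cells must be {7,9}; 17 in 2 cells must be {8,9}.
The 16 across and the 17 down share only 9, so (1,2) = 9.
(2,2) = 17 − 9 = 8 completes the 17 down.
(1,1) = 16 − 9 = 7 completes the 16 across.
(2,1) = 14 − 8 = 6 completes the 14 across.

9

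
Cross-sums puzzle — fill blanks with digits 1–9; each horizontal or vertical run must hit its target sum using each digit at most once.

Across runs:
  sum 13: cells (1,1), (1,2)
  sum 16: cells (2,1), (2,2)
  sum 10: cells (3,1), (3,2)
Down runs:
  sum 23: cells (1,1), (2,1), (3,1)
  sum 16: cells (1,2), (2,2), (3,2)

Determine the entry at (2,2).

7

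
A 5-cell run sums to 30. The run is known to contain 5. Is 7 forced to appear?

No

Counterexample: {2,5,6,8,9} sums to 30 under that restriction without using 7.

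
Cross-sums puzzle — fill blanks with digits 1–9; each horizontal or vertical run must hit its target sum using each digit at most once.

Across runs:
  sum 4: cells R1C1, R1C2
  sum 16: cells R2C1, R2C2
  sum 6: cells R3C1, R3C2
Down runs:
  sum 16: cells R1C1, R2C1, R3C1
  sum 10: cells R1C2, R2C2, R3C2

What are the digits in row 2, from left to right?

4 in 2 cells must be {1,3}; 16 in 2 cells must be {7,9}.
The 16 across and the 10 down share only 7, so R2C2 = 7.
Given what's placed, R1C2 must be 1 to fit the 4 across and 10 down.
R2C1 = 16 − 7 = 9 completes the 16 across.
R3C2 = 10 − 8 = 2 completes the 10 down.
R1C1 = 4 − 1 = 3 completes the 4 across.
R3C1 = 6 − 2 = 4 completes the 6 across.

9 7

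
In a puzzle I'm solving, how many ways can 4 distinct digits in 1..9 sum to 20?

12

4 distinct digits from 1–9 sum between 10 and 30.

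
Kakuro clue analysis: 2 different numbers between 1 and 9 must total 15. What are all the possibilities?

{6,9}; {7,8}

2 distinct digits from 1–9 sum between 3 and 17.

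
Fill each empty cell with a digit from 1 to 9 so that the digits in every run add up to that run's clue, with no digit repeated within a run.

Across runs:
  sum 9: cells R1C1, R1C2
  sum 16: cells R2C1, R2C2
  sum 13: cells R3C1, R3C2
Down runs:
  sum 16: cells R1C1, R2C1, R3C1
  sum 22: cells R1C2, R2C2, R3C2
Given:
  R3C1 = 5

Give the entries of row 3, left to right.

5, 8

16 in 2 cells must be {7,9}.
R3C2 = 13 − 5 = 8 completes the 13 across.
Given what's placed, R1C2 must be 5 to fit the 9 across and 22 down.
R2C2 = 22 − 13 = 9 completes the 22 down.
R1C1 = 9 − 5 = 4 completes the 9 across.
R2C1 = 16 − 9 = 7 completes the 16 across.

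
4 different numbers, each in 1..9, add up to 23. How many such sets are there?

9

4 distinct digits from 1–9 sum between 10 and 30.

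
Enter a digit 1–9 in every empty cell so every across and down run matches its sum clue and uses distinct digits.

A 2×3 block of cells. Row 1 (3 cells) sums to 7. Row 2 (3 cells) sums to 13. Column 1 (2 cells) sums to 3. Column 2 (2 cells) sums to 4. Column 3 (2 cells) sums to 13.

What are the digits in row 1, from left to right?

7 in 3 cells must be {1,2,4}; 3 in 2 cells must be {1,2}; 4 in 2 cells must be {1,3}.
The 7 across and the 4 down share only 1, so (1,2) = 1.
Given what's placed, (1,3) must be 4 to fit the 7 across and 13 down.
(2,2) = 4 − 1 = 3 completes the 4 down.
(2,3) = 13 − 4 = 9 completes the 13 down.
(1,1) = 7 − 5 = 2 completes the 7 across.
(2,1) = 13 − 12 = 1 completes the 13 across.

2, 1, 4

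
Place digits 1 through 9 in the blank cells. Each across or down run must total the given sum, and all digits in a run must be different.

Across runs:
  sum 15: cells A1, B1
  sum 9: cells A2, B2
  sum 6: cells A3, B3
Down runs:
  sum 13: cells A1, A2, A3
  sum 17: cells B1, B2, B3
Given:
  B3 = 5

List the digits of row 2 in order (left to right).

5, 4

A3 = 6 − 5 = 1 completes the 6 across.
Nothing is forced directly, so branch on B1, whose candidates are 8 or 9. If B1 = 9: then A1 would have to be in {6} for the 15 across but in {3,4,5,7,8,9} for the 13 down — contradiction. So B1 = 8.
A1 = 15 − 8 = 7 completes the 15 across.
A2 = 13 − 8 = 5 completes the 13 down.
B2 = 9 − 5 = 4 completes the 9 across.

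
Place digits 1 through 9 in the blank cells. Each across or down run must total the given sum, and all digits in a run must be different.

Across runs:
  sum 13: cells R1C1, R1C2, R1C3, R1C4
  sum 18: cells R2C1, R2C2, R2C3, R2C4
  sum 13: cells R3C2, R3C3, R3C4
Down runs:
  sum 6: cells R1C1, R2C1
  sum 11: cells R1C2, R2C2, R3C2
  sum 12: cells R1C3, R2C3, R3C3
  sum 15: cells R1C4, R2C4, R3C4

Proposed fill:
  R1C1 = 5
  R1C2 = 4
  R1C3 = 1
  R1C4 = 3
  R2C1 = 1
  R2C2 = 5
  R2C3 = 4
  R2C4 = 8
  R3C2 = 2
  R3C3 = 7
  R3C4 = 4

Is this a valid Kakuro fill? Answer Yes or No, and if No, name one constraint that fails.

Across: 5+4+1+3=13; 1+5+4+8=18; 2+7+4=13. Down: 5+1=6; 4+5+2=11; 1+4+7=12; 3+8+4=15. No digit repeats within any run.

Yes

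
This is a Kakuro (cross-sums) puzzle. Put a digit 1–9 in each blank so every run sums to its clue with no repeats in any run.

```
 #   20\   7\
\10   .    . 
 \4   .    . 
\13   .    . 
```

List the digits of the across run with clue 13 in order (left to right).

4 in 2 cells must be {1,3}; 7 in 3 cells must be {1,2,4}.
The 4 across and the 20 down share only 3, so R2C1 = 3.
R2C2 = 4 − 3 = 1 completes the 4 across.
Given what's placed, R3C2 must be 4 to fit the 13 across and 7 down.
R1C2 = 7 − 5 = 2 completes the 7 down.
R3C1 = 13 − 4 = 9 completes the 13 across.
R1C1 = 10 − 2 = 8 completes the 10 across.

9 4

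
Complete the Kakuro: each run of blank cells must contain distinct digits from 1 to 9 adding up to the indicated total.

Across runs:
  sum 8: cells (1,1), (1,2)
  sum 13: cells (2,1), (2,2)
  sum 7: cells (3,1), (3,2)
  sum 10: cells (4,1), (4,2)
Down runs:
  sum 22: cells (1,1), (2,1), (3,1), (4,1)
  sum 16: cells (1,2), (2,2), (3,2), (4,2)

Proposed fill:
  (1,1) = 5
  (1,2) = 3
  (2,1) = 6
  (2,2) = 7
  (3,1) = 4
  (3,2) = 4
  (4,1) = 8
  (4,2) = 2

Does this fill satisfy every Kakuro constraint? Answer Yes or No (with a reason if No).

No — the down run (1,1)–(4,1) sums to 23, not 22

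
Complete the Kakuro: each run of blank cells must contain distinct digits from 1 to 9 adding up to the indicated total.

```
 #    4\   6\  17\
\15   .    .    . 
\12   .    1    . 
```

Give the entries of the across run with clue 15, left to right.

4 in 2 cells must be {1,3}; 17 in 2 cells must be {8,9}.
R1C2 = 6 − 1 = 5 completes the 6 down.
R2C1 = 3: the only remaining digit allowed by both the 12 across and the 4 down.
R2C3 = 12 − 4 = 8 completes the 12 across.
R1C1 = 4 − 3 = 1 completes the 4 down.
R1C3 = 15 − 6 = 9 completes the 15 across.

1, 5, 9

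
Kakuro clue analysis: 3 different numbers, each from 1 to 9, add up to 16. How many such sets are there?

3 distinct digits from 1–9 sum between 6 and 24.

8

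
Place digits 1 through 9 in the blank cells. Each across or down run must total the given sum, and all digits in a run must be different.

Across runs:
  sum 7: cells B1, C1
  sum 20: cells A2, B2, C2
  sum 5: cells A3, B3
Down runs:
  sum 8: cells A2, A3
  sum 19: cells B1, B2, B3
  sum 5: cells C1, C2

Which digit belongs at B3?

4

Nothing is forced directly, so branch on C2, whose candidates are 3 or 4. If C2 = 3: that forces C1 = 2, after which A2 would have to be in {8,9} for the 20 across but in {1,2,3,5,6,7} for the 8 down — contradiction. So C2 = 4.
C1 = 5 − 4 = 1 completes the 5 down.
A2 = 7: the only remaining digit allowed by both the 20 across and the 8 down.
B2 = 20 − 11 = 9 completes the 20 across.
A3 = 8 − 7 = 1 completes the 8 down.
B3 = 5 − 1 = 4 completes the 5 across.
B1 = 7 − 1 = 6 completes the 7 across.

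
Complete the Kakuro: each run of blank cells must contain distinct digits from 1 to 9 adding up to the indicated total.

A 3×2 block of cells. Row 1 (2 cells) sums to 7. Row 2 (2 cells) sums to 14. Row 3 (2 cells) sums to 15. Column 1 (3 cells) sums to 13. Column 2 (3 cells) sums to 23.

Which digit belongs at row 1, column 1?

23 in 3 cells must be {6,8,9}.
The 7 across and the 23 down share only 6, so (1,2) = 6.
(1,1) = 7 − 6 = 1 completes the 7 across.
Nothing is forced directly, so branch on (2,2), whose candidates are 8 or 9. If (2,2) = 8: then (2,1) would have to be in {6} for the 14 across but in {3,4,5,7,8,9} for the 13 down — contradiction. So (2,2) = 9.
(2,1) = 14 − 9 = 5 completes the 14 across.
(3,1) = 13 − 6 = 7 completes the 13 down.
(3,2) = 15 − 7 = 8 completes the 15 across.

1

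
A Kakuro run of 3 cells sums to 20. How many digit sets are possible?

4

3 distinct digits from 1–9 sum between 6 and 24.
Enumerating: {3,8,9}, {4,7,9}, {5,6,9}, {5,7,8}.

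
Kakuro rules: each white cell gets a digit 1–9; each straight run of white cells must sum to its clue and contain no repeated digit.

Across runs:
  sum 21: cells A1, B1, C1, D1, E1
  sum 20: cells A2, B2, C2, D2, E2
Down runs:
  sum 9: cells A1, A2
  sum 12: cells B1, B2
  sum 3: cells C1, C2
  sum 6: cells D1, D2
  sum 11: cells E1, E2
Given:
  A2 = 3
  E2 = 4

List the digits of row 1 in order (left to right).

6, 5, 2, 1, 7

3 in 2 cells must be {1,2}.
A1 = 9 − 3 = 6 completes the 9 down.
E1 = 11 − 4 = 7 completes the 11 down.
Nothing is forced directly, so branch on B2, whose candidates are 5 or 7. If B2 = 5: then B1 would have to be in {1,2,3,4,5} for the 21 across but in {7} for the 12 down — contradiction. So B2 = 7.
B1 = 12 − 7 = 5 completes the 12 down.
Given what's placed, C2 must be 1 to fit the 20 across and 3 down.
D2 = 20 − 15 = 5 completes the 20 across.
C1 = 3 − 1 = 2 completes the 3 down.
D1 = 21 − 20 = 1 completes the 21 across.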